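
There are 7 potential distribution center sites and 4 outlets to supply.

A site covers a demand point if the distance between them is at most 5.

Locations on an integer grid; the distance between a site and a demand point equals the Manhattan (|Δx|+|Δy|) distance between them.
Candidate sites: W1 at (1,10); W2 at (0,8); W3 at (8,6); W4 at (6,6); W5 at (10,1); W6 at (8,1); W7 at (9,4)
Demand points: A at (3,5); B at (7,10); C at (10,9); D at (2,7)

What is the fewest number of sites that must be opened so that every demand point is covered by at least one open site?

Coverage sets (demand points within 5 of each site):
  W1: {D}
  W2: {D}
  W3: {B, C}
  W4: {A, B, D}
  W5: {}
  W6: {}
  W7: {}
No single site covers all 4 demand points.
But {W3, W4} covers everything, so the minimum is 2.

2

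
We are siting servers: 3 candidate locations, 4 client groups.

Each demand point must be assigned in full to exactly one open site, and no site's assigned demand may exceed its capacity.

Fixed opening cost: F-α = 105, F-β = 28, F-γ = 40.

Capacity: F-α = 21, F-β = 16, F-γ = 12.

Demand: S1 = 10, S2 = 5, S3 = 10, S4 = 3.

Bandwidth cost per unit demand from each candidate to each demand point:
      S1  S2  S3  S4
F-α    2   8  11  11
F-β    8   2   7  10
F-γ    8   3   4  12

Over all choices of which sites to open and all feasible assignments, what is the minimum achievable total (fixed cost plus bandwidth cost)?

266

Open {F-α, F-β}; cheapest assignment that respects the capacities:
  F-α (cap 21, load 13): S1, S4 — cost 10×2 + 3×11 = 53
  F-β (cap 16, load 15): S2, S3 — cost 5×2 + 10×7 = 80
  Shipping 133, fixed 133 → total 266.
  Any other capacity-feasible assignment to {F-α, F-β} ships for at least 133.
Compare {F-α, F-β, F-γ}: its best feasible assignment gives total 273.
Compare {F-α, F-γ}: its best feasible assignment gives total 278.
Every other set of open sites that can feasibly serve all demand totals ≥ 273 even under its best assignment. Minimum: 266.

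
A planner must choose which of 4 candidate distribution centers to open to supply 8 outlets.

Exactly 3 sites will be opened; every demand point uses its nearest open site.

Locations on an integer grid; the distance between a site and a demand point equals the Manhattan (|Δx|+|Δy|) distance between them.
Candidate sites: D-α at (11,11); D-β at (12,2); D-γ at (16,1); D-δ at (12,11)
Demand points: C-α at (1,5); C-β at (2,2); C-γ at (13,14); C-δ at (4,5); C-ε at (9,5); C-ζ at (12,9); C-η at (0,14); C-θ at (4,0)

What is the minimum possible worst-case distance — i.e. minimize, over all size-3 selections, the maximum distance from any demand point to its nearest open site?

14

Open {D-α, D-β, D-γ}.
  Farthest demand point is C-α at distance 14 (to D-β); all others are ≤ 14.
With {D-α, D-β, D-δ} the worst case is 14.
With {D-β, D-γ, D-δ} the worst case is 15.
No size-3 selection achieves below 14.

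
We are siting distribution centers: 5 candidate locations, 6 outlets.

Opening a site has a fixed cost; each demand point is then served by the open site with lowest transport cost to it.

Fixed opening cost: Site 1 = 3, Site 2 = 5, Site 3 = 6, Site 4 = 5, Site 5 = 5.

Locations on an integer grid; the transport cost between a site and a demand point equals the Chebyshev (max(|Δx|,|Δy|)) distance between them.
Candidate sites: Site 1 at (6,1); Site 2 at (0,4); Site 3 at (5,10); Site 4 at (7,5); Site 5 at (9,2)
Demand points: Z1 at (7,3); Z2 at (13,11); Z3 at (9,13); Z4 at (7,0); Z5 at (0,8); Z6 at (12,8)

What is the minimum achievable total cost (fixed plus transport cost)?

36

Open {Site 1, Site 3}: assign each demand point to its cheapest open site.
  Z1→Site 1 2, Z2→Site 3 8, Z3→Site 3 4, Z4→Site 1 1, Z5→Site 3 5, Z6→Site 1 7
  transport cost 27, fixed 9 → total 36.
Compare {Site 1, Site 4}: transport cost 29 + fixed 8 = 37.
Compare {Site 1, Site 3, Site 4}: transport cost 23 + fixed 14 = 37.
Compare {Site 4}: transport cost 33 + fixed 5 = 38.
All other subsets cost ≥ 37. Minimum total cost: 36.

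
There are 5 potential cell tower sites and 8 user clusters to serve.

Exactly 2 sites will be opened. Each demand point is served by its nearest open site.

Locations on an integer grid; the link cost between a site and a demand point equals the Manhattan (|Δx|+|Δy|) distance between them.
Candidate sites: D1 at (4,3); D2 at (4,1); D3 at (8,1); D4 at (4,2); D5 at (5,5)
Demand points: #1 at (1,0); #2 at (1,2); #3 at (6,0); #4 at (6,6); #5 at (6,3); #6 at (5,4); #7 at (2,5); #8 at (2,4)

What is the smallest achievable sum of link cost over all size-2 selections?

Open {D2, D5}.
  #1→D2 4, #2→D2 4, #3→D2 3, #4→D5 2, #5→D5 3, #6→D5 1, #7→D5 3, #8→D5 4  ⇒ total 24.
Compare {D4, D5}: total 25.
Compare {D1, D5}: total 26.
No size-2 selection does better; minimum is 24.

24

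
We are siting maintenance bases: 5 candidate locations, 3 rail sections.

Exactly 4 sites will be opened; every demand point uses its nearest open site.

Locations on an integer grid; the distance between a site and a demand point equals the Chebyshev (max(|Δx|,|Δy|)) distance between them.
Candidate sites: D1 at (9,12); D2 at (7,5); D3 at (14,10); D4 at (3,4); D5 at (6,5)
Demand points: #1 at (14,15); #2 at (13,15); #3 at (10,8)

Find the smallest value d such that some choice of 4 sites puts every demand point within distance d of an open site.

5

Open {D1, D2, D3, D4}.
  Farthest demand point is #1 at distance 5 (to D1); all others are ≤ 5.
With {D1, D2, D3, D5} the worst case is 5.
With {D1, D2, D4, D5} the worst case is 5.
No size-4 selection achieves below 5.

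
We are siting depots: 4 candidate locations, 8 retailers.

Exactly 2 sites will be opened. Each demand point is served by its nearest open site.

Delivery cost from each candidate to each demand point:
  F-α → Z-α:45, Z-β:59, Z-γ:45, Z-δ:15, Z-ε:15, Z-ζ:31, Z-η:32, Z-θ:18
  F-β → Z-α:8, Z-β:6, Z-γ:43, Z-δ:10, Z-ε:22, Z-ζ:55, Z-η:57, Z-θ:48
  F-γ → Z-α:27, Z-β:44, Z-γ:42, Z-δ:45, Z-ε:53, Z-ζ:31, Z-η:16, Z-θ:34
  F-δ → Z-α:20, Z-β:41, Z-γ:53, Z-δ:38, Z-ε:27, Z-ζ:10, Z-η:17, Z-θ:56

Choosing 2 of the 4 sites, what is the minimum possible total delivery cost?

163

Open {F-α, F-β}.
  Z-α→F-β 8, Z-β→F-β 6, Z-γ→F-β 43, Z-δ→F-β 10, Z-ε→F-α 15, Z-ζ→F-α 31, Z-η→F-α 32, Z-θ→F-α 18  ⇒ total 163.
Compare {F-β, F-δ}: total 164.
Compare {F-β, F-γ}: total 169.
No size-2 selection does better; minimum is 163.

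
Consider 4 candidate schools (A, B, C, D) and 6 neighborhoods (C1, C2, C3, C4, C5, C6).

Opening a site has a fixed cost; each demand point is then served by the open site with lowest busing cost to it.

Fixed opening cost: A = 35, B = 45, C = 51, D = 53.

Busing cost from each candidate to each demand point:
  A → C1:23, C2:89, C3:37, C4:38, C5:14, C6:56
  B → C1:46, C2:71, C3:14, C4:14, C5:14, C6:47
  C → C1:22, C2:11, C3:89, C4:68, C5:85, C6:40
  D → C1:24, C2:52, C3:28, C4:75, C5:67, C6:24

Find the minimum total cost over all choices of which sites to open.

Open {B, C}: assign each demand point to its cheapest open site.
  C1→C 22, C2→C 11, C3→B 14, C4→B 14, C5→B 14, C6→C 40
  busing cost 115, fixed 96 → total 211.
Compare {B, D}: busing cost 142 + fixed 98 = 240.
Compare {A, B, C}: busing cost 115 + fixed 131 = 246.
Compare {A, C}: busing cost 162 + fixed 86 = 248.
All other subsets cost ≥ 240. Minimum total cost: 211.

211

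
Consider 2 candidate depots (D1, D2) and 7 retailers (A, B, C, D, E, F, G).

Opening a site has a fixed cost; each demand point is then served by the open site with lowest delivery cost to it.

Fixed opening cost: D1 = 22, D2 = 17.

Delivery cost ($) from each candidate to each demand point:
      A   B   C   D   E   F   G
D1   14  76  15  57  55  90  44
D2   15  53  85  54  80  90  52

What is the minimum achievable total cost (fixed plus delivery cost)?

364

Open {D1, D2}: assign each demand point to its cheapest open site.
  A→D1 14, B→D2 53, C→D1 15, D→D2 54, E→D1 55, F→D1 90, G→D1 44
  delivery cost 325, fixed 39 → total 364.
Compare {D1}: delivery cost 351 + fixed 22 = 373.
Compare {D2}: delivery cost 429 + fixed 17 = 446.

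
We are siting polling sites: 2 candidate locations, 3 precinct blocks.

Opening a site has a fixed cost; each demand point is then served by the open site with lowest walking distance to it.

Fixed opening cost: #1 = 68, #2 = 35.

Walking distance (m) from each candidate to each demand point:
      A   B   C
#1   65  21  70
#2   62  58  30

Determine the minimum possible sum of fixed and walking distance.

185

Open {#2}: assign each demand point to its cheapest open site.
  A→#2 62, B→#2 58, C→#2 30
  walking distance 150, fixed 35 → total 185.
Compare {#1, #2}: walking distance 113 + fixed 103 = 216.
Compare {#1}: walking distance 156 + fixed 68 = 224.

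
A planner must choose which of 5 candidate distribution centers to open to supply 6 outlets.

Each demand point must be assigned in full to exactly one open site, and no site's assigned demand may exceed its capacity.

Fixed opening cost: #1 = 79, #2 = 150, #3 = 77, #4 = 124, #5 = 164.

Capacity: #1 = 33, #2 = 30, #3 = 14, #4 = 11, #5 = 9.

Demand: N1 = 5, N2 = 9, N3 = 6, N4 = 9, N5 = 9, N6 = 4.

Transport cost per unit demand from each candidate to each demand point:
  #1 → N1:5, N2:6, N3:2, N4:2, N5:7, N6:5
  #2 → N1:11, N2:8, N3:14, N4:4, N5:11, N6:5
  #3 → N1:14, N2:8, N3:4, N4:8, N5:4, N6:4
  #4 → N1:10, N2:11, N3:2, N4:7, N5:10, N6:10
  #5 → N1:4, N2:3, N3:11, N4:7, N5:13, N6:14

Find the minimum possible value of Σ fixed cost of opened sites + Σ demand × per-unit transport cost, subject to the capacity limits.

Open {#1, #3}; cheapest assignment that respects the capacities:
  #1 (cap 33, load 29): N1, N2, N3, N4 — cost 5×5 + 9×6 + 6×2 + 9×2 = 109
  #3 (cap 14, load 13): N5, N6 — cost 9×4 + 4×4 = 52
  Shipping 161, fixed 156 → total 317.
  Any other capacity-feasible assignment to {#1, #3} ships for at least 161.
Compare {#1, #5}: its best feasible assignment gives total 408.
Compare {#1, #4}: its best feasible assignment gives total 415.
Every other set of open sites that can feasibly serve all demand totals ≥ 408 even under its best assignment. Minimum: 317.

317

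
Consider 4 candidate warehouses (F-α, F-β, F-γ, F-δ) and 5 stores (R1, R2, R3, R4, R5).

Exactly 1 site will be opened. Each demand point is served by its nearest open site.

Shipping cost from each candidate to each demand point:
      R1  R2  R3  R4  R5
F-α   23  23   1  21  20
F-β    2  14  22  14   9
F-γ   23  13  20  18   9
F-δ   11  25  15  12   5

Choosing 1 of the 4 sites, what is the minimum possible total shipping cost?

61

Open {F-β}.
  R1→F-β 2, R2→F-β 14, R3→F-β 22, R4→F-β 14, R5→F-β 9  ⇒ total 61.
Compare {F-δ}: total 68.
Compare {F-γ}: total 83.
No size-1 selection does better; minimum is 61.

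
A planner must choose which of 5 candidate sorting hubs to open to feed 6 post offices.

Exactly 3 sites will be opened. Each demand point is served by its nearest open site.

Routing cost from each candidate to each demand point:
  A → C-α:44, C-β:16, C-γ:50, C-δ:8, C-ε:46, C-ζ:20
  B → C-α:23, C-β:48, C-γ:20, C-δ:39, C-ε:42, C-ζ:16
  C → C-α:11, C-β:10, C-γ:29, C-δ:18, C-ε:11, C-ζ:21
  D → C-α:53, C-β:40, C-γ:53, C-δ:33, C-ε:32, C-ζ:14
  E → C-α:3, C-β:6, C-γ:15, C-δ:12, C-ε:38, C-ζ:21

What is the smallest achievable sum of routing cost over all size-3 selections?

Open {C, D, E}.
  C-α→E 3, C-β→E 6, C-γ→E 15, C-δ→E 12, C-ε→C 11, C-ζ→D 14  ⇒ total 61.
Compare {A, C, E}: total 63.
Compare {B, C, E}: total 63.
No size-3 selection does better; minimum is 61.

61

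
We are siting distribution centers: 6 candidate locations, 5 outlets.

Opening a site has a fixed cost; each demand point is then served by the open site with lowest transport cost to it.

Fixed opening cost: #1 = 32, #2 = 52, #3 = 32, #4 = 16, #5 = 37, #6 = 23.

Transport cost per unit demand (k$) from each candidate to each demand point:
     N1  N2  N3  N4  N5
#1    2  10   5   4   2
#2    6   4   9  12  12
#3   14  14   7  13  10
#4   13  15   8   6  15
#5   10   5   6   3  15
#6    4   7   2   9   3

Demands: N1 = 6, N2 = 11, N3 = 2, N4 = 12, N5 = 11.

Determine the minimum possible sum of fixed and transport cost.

204

Open {#1, #5}: assign each demand point to its cheapest open site.
  N1→#1 6×2=12, N2→#5 11×5=55, N3→#1 2×5=10, N4→#5 12×3=36, N5→#1 11×2=22
  transport cost 135, fixed 69 → total 204.
Compare {#5, #6}: transport cost 152 + fixed 60 = 212.
Compare {#1, #6}: transport cost 163 + fixed 55 = 218.
Compare {#1, #2}: transport cost 136 + fixed 84 = 220.
All other subsets cost ≥ 212. Minimum total cost: 204.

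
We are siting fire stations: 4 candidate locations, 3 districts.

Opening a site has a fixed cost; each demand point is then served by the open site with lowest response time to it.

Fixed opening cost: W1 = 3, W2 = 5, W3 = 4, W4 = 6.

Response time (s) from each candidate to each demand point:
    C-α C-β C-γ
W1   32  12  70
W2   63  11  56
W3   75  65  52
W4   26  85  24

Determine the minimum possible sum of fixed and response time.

Open {W1, W4}: assign each demand point to its cheapest open site.
  C-α→W4 26, C-β→W1 12, C-γ→W4 24
  response time 62, fixed 9 → total 71.
Compare {W2, W4}: response time 61 + fixed 11 = 72.
Compare {W1, W2, W4}: response time 61 + fixed 14 = 75.
Compare {W1, W3, W4}: response time 62 + fixed 13 = 75.
All other subsets cost ≥ 72. Minimum total cost: 71.

71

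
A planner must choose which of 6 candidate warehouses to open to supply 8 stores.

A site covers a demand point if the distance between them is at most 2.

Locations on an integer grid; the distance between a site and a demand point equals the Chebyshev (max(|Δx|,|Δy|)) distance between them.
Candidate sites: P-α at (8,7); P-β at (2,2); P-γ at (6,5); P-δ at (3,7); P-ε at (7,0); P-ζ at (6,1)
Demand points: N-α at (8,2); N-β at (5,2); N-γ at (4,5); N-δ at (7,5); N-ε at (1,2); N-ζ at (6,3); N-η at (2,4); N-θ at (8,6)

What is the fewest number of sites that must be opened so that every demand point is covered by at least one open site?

3

Coverage sets (demand points within 2 of each site):
  P-α: {N-δ, N-θ}
  P-β: {N-ε, N-η}
  P-γ: {N-γ, N-δ, N-ζ, N-θ}
  P-δ: {N-γ}
  P-ε: {N-α, N-β}
  P-ζ: {N-α, N-β, N-ζ}
No 2 sites suffice: every size-2 union leaves at least one demand point uncovered.
But {P-β, P-γ, P-ε} covers everything, so the minimum is 3.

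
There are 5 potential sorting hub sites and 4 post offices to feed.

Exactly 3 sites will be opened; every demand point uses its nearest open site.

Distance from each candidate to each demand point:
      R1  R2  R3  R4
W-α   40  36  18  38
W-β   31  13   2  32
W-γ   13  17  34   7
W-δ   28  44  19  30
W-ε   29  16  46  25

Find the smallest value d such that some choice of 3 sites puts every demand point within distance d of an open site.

13

Open {W-α, W-β, W-γ}.
  Farthest demand point is R1 at distance 13 (to W-γ); all others are ≤ 13.
With {W-β, W-γ, W-δ} the worst case is 13.
With {W-β, W-γ, W-ε} the worst case is 13.
No size-3 selection achieves below 13.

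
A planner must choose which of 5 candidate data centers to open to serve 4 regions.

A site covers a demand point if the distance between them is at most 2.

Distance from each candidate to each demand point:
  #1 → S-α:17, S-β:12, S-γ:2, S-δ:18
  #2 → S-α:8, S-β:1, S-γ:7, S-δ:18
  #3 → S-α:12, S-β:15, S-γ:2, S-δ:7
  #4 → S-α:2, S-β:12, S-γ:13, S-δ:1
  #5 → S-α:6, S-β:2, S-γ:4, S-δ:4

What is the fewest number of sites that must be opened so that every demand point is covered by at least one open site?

3

Coverage sets (demand points within 2 of each site):
  #1: {S-γ}
  #2: {S-β}
  #3: {S-γ}
  #4: {S-α, S-δ}
  #5: {S-β}
No 2 sites suffice: every size-2 union leaves at least one demand point uncovered.
But {#1, #2, #4} covers everything, so the minimum is 3.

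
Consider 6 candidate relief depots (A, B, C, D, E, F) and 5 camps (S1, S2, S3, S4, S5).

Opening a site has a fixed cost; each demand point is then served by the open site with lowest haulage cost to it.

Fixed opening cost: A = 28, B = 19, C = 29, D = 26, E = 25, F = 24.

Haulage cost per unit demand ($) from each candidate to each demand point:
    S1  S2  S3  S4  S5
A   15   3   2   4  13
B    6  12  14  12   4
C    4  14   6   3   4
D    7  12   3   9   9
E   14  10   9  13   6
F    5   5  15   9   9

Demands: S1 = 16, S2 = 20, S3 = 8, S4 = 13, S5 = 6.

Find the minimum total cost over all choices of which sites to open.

260

Open {A, C}: assign each demand point to its cheapest open site.
  S1→C 16×4=64, S2→A 20×3=60, S3→A 8×2=16, S4→C 13×3=39, S5→C 6×4=24
  haulage cost 203, fixed 57 → total 260.
Compare {A, B, C}: haulage cost 203 + fixed 76 = 279.
Compare {A, C, F}: haulage cost 203 + fixed 81 = 284.
Compare {A, C, E}: haulage cost 203 + fixed 82 = 285.
All other subsets cost ≥ 279. Minimum total cost: 260.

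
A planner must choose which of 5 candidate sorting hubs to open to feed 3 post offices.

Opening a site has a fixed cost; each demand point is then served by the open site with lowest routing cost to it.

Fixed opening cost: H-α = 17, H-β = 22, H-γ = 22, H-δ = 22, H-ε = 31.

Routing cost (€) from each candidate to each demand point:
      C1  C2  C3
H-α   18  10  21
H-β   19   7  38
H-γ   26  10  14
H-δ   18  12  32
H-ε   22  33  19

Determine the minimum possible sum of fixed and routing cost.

Open {H-α}: assign each demand point to its cheapest open site.
  C1→H-α 18, C2→H-α 10, C3→H-α 21
  routing cost 49, fixed 17 → total 66.
Compare {H-γ}: routing cost 50 + fixed 22 = 72.
Compare {H-α, H-γ}: routing cost 42 + fixed 39 = 81.
Compare {H-δ}: routing cost 62 + fixed 22 = 84.
All other subsets cost ≥ 72. Minimum total cost: 66.

66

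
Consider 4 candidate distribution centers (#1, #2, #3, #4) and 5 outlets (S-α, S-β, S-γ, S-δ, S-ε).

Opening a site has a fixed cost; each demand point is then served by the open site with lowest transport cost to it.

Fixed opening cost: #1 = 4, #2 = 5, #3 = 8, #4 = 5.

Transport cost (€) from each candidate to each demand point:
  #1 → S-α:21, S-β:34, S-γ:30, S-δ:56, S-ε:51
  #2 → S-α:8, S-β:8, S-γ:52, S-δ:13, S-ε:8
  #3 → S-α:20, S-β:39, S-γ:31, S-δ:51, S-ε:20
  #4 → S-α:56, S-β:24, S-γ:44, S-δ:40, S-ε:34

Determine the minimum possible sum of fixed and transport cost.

Open {#1, #2}: assign each demand point to its cheapest open site.
  S-α→#2 8, S-β→#2 8, S-γ→#1 30, S-δ→#2 13, S-ε→#2 8
  transport cost 67, fixed 9 → total 76.
Compare {#2, #3}: transport cost 68 + fixed 13 = 81.
Compare {#1, #2, #4}: transport cost 67 + fixed 14 = 81.
Compare {#1, #2, #3}: transport cost 67 + fixed 17 = 84.
All other subsets cost ≥ 81. Minimum total cost: 76.

76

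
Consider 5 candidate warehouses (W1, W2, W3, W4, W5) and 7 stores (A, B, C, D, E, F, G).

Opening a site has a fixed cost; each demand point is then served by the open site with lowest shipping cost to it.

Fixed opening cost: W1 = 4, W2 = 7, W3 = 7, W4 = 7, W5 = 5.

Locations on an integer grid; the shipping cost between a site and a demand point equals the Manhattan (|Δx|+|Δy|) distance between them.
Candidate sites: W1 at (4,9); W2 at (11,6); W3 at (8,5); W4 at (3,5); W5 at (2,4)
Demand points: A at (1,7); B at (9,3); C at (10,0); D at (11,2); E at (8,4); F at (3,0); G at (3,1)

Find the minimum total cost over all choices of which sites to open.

Open {W3, W5}: assign each demand point to its cheapest open site.
  A→W5 4, B→W3 3, C→W3 7, D→W3 6, E→W3 1, F→W5 5, G→W5 4
  shipping cost 30, fixed 12 → total 42.
Compare {W3, W4}: shipping cost 30 + fixed 14 = 44.
Compare {W2, W5}: shipping cost 34 + fixed 12 = 46.
Compare {W1, W3, W5}: shipping cost 30 + fixed 16 = 46.
All other subsets cost ≥ 44. Minimum total cost: 42.

42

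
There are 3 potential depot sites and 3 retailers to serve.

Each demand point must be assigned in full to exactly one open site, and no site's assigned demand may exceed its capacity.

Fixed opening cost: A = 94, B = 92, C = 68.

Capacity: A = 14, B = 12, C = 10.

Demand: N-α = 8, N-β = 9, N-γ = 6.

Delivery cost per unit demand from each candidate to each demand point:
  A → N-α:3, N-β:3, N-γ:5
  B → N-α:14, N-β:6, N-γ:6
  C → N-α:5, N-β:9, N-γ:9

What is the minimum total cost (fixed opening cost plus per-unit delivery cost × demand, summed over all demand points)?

Open {A, B}; cheapest assignment that respects the capacities:
  A (cap 14, load 14): N-α, N-γ — cost 8×3 + 6×5 = 54
  B (cap 12, load 9): N-β — cost 9×6 = 54
  Shipping 108, fixed 186 → total 294.
  Any other capacity-feasible assignment to {A, B} ships for at least 108.
Compare {A, C}: its best feasible assignment gives total 297.
Compare {A, B, C}: its best feasible assignment gives total 357.
Every other set of open sites that can feasibly serve all demand totals ≥ 297 even under its best assignment. Minimum: 294.

294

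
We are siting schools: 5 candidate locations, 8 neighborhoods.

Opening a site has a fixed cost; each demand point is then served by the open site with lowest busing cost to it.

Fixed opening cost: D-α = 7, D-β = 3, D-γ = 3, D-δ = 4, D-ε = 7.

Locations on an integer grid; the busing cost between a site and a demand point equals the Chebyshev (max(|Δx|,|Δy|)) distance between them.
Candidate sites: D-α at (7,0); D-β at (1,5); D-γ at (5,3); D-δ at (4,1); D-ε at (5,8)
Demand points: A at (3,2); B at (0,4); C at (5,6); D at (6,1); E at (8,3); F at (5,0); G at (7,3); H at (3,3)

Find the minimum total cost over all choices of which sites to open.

24

Open {D-β, D-γ}: assign each demand point to its cheapest open site.
  A→D-γ 2, B→D-β 1, C→D-γ 3, D→D-γ 2, E→D-γ 3, F→D-γ 3, G→D-γ 2, H→D-β 2
  busing cost 18, fixed 6 → total 24.
Compare {D-γ}: busing cost 22 + fixed 3 = 25.
Compare {D-β, D-δ}: busing cost 18 + fixed 7 = 25.
Compare {D-γ, D-δ}: busing cost 18 + fixed 7 = 25.
All other subsets cost ≥ 25. Minimum total cost: 24.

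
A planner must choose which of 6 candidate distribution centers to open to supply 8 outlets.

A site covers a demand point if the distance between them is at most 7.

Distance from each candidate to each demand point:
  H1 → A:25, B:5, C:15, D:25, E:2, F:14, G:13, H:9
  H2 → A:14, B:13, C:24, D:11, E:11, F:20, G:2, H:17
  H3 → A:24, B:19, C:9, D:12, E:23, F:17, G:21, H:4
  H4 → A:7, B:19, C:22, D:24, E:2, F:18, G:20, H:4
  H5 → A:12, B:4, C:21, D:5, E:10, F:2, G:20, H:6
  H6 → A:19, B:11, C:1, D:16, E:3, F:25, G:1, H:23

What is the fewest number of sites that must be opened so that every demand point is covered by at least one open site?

Coverage sets (demand points within 7 of each site):
  H1: {B, E}
  H2: {G}
  H3: {H}
  H4: {A, E, H}
  H5: {B, D, F, H}
  H6: {C, E, G}
No 2 sites suffice: every size-2 union leaves at least one demand point uncovered.
But {H4, H5, H6} covers everything, so the minimum is 3.

3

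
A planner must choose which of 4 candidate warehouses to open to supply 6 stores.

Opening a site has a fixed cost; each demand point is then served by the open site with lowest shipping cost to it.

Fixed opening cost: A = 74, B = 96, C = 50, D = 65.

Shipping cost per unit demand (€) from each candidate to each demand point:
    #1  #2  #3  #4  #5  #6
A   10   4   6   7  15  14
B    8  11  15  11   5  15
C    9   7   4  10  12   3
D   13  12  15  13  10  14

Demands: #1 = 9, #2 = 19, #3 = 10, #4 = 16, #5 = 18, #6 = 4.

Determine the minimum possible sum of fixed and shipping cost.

622

Open {A, B, C}: assign each demand point to its cheapest open site.
  #1→B 9×8=72, #2→A 19×4=76, #3→C 10×4=40, #4→A 16×7=112, #5→B 18×5=90, #6→C 4×3=12
  shipping cost 402, fixed 220 → total 622.
Compare {A, B}: shipping cost 466 + fixed 170 = 636.
Compare {B, C}: shipping cost 507 + fixed 146 = 653.
Compare {A, C}: shipping cost 537 + fixed 124 = 661.
All other subsets cost ≥ 636. Minimum total cost: 622.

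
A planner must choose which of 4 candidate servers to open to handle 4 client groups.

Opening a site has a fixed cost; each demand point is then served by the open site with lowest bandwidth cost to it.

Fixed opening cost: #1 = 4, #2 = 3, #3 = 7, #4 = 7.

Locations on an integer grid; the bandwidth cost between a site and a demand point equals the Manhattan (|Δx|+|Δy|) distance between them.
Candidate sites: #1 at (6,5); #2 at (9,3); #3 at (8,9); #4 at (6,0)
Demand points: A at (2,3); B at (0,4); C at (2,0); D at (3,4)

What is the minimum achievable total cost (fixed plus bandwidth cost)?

Open {#1}: assign each demand point to its cheapest open site.
  A→#1 6, B→#1 7, C→#1 9, D→#1 4
  bandwidth cost 26, fixed 4 → total 30.
Compare {#1, #4}: bandwidth cost 21 + fixed 11 = 32.
Compare {#1, #2}: bandwidth cost 26 + fixed 7 = 33.
Compare {#4}: bandwidth cost 28 + fixed 7 = 35.
All other subsets cost ≥ 32. Minimum total cost: 30.

30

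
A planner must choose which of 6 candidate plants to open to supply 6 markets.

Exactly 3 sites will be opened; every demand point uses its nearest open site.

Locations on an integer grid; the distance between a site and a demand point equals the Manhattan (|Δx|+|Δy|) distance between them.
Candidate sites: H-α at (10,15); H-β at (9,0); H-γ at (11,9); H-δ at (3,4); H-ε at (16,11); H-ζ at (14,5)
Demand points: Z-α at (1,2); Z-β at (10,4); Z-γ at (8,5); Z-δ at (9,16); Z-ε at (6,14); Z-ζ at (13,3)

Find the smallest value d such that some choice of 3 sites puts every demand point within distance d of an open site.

Open {H-α, H-δ, H-ζ}.
  Farthest demand point is Z-γ at distance 6 (to H-δ); all others are ≤ 6.
With {H-α, H-β, H-δ} the worst case is 7.
With {H-α, H-γ, H-δ} the worst case is 8.
No size-3 selection achieves below 6.

6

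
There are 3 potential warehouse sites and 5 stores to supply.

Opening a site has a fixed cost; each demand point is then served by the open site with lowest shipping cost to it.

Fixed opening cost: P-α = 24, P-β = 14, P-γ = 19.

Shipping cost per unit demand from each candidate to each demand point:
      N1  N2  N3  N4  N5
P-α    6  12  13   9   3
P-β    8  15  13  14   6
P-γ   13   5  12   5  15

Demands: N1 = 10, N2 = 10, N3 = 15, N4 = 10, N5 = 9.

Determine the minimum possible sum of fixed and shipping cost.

Open {P-α, P-γ}: assign each demand point to its cheapest open site.
  N1→P-α 10×6=60, N2→P-γ 10×5=50, N3→P-γ 15×12=180, N4→P-γ 10×5=50, N5→P-α 9×3=27
  shipping cost 367, fixed 43 → total 410.
Compare {P-α, P-β, P-γ}: shipping cost 367 + fixed 57 = 424.
Compare {P-β, P-γ}: shipping cost 414 + fixed 33 = 447.
Compare {P-α}: shipping cost 492 + fixed 24 = 516.
All other subsets cost ≥ 424. Minimum total cost: 410.

410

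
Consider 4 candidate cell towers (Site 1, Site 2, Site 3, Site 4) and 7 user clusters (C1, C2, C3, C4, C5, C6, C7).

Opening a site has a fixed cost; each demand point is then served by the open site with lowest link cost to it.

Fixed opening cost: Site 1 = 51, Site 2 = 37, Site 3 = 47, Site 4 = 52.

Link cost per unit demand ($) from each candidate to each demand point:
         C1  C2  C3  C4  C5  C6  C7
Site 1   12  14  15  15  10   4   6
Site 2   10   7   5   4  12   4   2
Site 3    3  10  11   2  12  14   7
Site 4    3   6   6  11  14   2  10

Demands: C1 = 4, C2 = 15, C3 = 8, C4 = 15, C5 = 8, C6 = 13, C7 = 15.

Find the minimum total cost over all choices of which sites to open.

Open {Site 2, Site 4}: assign each demand point to its cheapest open site.
  C1→Site 4 4×3=12, C2→Site 4 15×6=90, C3→Site 2 8×5=40, C4→Site 2 15×4=60, C5→Site 2 8×12=96, C6→Site 4 13×2=26, C7→Site 2 15×2=30
  link cost 354, fixed 89 → total 443.
Compare {Site 2, Site 3}: link cost 365 + fixed 84 = 449.
Compare {Site 2}: link cost 423 + fixed 37 = 460.
Compare {Site 2, Site 3, Site 4}: link cost 324 + fixed 136 = 460.
All other subsets cost ≥ 449. Minimum total cost: 443.

443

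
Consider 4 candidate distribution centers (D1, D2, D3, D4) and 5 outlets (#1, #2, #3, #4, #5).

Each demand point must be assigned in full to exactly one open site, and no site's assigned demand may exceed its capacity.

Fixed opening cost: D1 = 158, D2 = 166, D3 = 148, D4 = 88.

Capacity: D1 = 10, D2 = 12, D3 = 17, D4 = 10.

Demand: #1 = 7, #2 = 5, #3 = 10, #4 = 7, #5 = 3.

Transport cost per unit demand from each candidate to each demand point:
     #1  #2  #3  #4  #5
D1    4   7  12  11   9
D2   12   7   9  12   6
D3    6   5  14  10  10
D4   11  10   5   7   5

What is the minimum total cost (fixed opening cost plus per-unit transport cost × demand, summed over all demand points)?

594

Open {D1, D3, D4}; cheapest assignment that respects the capacities:
  D1 (cap 10, load 10): #1, #5 — cost 7×4 + 3×9 = 55
  D3 (cap 17, load 12): #2, #4 — cost 5×5 + 7×10 = 95
  D4 (cap 10, load 10): #3 — cost 10×5 = 50
  Shipping 200, fixed 394 → total 594.
  Any other capacity-feasible assignment to {D1, D3, D4} ships for at least 200.
Compare {D2, D3, D4}: its best feasible assignment gives total 617.
Compare {D1, D2, D4}: its best feasible assignment gives total 636.
Every other set of open sites that can feasibly serve all demand totals ≥ 617 even under its best assignment. Minimum: 594.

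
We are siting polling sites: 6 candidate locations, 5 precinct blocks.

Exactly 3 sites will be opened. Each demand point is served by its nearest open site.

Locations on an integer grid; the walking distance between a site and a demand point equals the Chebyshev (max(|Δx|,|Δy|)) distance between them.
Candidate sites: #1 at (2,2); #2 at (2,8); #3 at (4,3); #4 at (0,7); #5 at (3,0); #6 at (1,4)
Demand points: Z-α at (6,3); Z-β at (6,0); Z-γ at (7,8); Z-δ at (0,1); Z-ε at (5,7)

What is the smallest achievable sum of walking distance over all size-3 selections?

15

Open {#1, #2, #3}.
  Z-α→#3 2, Z-β→#3 3, Z-γ→#2 5, Z-δ→#1 2, Z-ε→#2 3  ⇒ total 15.
Compare {#1, #2, #5}: total 16.
Compare {#1, #3, #4}: total 16.
No size-3 selection does better; minimum is 15.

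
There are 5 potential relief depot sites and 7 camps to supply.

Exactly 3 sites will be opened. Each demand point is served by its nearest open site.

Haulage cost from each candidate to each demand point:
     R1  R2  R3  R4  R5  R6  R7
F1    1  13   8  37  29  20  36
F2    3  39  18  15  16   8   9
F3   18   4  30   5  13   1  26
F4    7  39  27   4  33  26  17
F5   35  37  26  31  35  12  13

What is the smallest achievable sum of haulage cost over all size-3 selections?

Open {F1, F2, F3}.
  R1→F1 1, R2→F3 4, R3→F1 8, R4→F3 5, R5→F3 13, R6→F3 1, R7→F2 9  ⇒ total 41.
Compare {F1, F3, F5}: total 45.
Compare {F1, F3, F4}: total 48.
No size-3 selection does better; minimum is 41.

41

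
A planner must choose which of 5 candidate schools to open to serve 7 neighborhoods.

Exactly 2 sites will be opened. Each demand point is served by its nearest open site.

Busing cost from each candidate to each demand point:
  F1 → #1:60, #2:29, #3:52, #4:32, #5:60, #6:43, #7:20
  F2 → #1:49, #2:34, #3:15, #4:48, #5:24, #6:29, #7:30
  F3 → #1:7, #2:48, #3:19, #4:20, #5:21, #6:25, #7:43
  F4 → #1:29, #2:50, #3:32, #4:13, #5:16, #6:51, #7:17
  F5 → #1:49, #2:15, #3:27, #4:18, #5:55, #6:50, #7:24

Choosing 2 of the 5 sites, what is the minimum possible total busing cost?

Open {F3, F5}.
  #1→F3 7, #2→F5 15, #3→F3 19, #4→F5 18, #5→F3 21, #6→F3 25, #7→F5 24  ⇒ total 129.
Compare {F1, F3}: total 141.
Compare {F3, F4}: total 145.
No size-2 selection does better; minimum is 129.

129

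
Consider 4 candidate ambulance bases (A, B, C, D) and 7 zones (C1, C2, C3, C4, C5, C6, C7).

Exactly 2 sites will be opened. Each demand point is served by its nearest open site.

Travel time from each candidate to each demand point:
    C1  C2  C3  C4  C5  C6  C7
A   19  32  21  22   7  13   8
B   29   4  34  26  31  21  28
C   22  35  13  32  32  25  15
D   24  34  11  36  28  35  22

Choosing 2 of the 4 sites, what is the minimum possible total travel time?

Open {A, B}.
  C1→A 19, C2→B 4, C3→A 21, C4→A 22, C5→A 7, C6→A 13, C7→A 8  ⇒ total 94.
Compare {A, D}: total 112.
Compare {A, C}: total 114.
No size-2 selection does better; minimum is 94.

94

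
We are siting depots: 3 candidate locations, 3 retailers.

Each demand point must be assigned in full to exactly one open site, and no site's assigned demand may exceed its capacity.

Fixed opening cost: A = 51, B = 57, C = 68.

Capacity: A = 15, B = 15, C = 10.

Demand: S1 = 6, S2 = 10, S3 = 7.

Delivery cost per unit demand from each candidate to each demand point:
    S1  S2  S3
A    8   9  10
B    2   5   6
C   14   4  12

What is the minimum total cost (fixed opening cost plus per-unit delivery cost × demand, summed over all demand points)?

219

Open {B, C}; cheapest assignment that respects the capacities:
  B (cap 15, load 13): S1, S3 — cost 6×2 + 7×6 = 54
  C (cap 10, load 10): S2 — cost 10×4 = 40
  Shipping 94, fixed 125 → total 219.
  Any other capacity-feasible assignment to {B, C} ships for at least 94.
Compare {A, B}: its best feasible assignment gives total 252.
Compare {A, B, C}: its best feasible assignment gives total 270.
Every other set of open sites that can feasibly serve all demand totals ≥ 252 even under its best assignment. Minimum: 219.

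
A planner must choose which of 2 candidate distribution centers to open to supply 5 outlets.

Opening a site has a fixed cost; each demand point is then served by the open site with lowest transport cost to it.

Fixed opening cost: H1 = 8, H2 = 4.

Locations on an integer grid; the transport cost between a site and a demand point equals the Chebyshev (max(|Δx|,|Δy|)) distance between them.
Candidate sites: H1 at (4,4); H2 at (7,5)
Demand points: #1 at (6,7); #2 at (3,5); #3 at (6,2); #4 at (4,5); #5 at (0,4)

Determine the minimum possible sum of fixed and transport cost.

Open {H1}: assign each demand point to its cheapest open site.
  #1→H1 3, #2→H1 1, #3→H1 2, #4→H1 1, #5→H1 4
  transport cost 11, fixed 8 → total 19.
Compare {H1, H2}: transport cost 10 + fixed 12 = 22.
Compare {H2}: transport cost 19 + fixed 4 = 23.

19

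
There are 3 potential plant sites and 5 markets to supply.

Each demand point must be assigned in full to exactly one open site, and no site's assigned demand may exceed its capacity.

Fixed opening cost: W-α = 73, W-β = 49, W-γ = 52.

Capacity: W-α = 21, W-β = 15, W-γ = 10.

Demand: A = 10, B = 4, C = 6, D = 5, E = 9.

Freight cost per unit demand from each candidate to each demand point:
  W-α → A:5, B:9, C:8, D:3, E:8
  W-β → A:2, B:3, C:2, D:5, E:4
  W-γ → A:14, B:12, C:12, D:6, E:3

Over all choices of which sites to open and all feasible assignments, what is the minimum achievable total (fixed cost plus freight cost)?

271

Open {W-α, W-β}; cheapest assignment that respects the capacities:
  W-α (cap 21, load 19): A, B, D — cost 10×5 + 4×9 + 5×3 = 101
  W-β (cap 15, load 15): C, E — cost 6×2 + 9×4 = 48
  Shipping 149, fixed 122 → total 271.
  Any other capacity-feasible assignment to {W-α, W-β} ships for at least 149.
Compare {W-α, W-β, W-γ}: its best feasible assignment gives total 290.
Every other set of open sites that can feasibly serve all demand totals ≥ 290 even under its best assignment. Minimum: 271.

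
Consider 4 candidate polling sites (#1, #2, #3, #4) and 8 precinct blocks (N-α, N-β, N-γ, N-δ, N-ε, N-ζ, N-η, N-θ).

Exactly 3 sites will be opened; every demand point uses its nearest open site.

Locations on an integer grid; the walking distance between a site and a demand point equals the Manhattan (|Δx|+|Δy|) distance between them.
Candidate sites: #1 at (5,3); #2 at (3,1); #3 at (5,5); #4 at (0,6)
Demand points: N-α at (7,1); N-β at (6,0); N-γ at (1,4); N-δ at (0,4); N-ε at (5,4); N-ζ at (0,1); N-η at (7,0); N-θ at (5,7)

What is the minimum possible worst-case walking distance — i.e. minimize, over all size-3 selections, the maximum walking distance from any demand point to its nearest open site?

5

Open {#1, #2, #4}.
  Farthest demand point is N-η at walking distance 5 (to #1); all others are ≤ 5.
With {#1, #3, #4} the worst case is 5.
With {#2, #3, #4} the worst case is 5.
No size-3 selection achieves below 5.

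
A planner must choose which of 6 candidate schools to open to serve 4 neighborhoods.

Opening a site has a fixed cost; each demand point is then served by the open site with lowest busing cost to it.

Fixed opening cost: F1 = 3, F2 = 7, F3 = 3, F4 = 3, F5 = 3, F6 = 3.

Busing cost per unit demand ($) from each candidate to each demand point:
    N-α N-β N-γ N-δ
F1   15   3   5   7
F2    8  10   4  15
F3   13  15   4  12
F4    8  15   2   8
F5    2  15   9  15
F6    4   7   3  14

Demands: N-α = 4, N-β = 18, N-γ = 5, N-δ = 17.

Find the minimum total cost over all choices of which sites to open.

200

Open {F1, F4, F5}: assign each demand point to its cheapest open site.
  N-α→F5 4×2=8, N-β→F1 18×3=54, N-γ→F4 5×2=10, N-δ→F1 17×7=119
  busing cost 191, fixed 9 → total 200.
Compare {F1, F3, F4, F5}: busing cost 191 + fixed 12 = 203.
Compare {F1, F4, F5, F6}: busing cost 191 + fixed 12 = 203.
Compare {F1, F5, F6}: busing cost 196 + fixed 9 = 205.
All other subsets cost ≥ 203. Minimum total cost: 200.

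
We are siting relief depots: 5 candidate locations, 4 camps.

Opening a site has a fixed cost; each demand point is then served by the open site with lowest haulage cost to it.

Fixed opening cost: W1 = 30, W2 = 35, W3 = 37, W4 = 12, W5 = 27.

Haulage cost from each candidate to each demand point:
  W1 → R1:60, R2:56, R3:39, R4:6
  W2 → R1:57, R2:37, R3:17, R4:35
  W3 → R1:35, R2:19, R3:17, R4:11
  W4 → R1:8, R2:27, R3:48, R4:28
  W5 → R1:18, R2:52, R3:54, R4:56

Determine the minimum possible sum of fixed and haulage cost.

Open {W3, W4}: assign each demand point to its cheapest open site.
  R1→W4 8, R2→W3 19, R3→W3 17, R4→W3 11
  haulage cost 55, fixed 49 → total 104.
Compare {W3}: haulage cost 82 + fixed 37 = 119.
Compare {W1, W4}: haulage cost 80 + fixed 42 = 122.
Compare {W4}: haulage cost 111 + fixed 12 = 123.
All other subsets cost ≥ 119. Minimum total cost: 104.

104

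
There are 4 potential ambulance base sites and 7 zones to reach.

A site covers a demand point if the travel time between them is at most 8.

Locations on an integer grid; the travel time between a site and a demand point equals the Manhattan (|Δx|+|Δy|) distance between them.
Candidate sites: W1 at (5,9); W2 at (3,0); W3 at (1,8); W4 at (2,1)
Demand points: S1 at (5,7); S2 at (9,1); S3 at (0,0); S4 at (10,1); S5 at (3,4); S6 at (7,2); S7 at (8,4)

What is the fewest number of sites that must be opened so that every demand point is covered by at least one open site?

2

Coverage sets (demand points within 8 of each site):
  W1: {S1, S5, S7}
  W2: {S2, S3, S4, S5, S6}
  W3: {S1, S5}
  W4: {S2, S3, S4, S5, S6}
No single site covers all 7 demand points.
But {W1, W2} covers everything, so the minimum is 2.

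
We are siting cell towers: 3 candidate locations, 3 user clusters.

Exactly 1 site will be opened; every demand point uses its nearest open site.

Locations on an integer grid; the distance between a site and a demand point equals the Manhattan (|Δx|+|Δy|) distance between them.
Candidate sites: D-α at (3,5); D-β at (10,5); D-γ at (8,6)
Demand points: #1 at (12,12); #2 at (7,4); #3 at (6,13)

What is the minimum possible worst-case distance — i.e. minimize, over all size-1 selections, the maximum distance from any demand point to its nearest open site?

Open {D-γ}.
  Farthest demand point is #1 at distance 10 (to D-γ); all others are ≤ 10.
With {D-β} the worst case is 12.
With {D-α} the worst case is 16.
No size-1 selection achieves below 10.

10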